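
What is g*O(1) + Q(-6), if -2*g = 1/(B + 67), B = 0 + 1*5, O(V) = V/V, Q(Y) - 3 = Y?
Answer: -433/144 ≈ -3.0069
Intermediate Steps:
Q(Y) = 3 + Y
O(V) = 1
B = 5 (B = 0 + 5 = 5)
g = -1/144 (g = -1/(2*(5 + 67)) = -1/2/72 = -1/2*1/72 = -1/144 ≈ -0.0069444)
g*O(1) + Q(-6) = -1/144*1 + (3 - 6) = -1/144 - 3 = -433/144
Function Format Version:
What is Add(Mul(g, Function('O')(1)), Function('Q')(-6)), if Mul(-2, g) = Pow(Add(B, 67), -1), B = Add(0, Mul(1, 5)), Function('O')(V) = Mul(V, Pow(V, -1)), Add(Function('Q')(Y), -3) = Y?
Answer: Rational(-433, 144) ≈ -3.0069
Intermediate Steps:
Function('Q')(Y) = Add(3, Y)
Function('O')(V) = 1
B = 5 (B = Add(0, 5) = 5)
g = Rational(-1, 144) (g = Mul(Rational(-1, 2), Pow(Add(5, 67), -1)) = Mul(Rational(-1, 2), Pow(72, -1)) = Mul(Rational(-1, 2), Rational(1, 72)) = Rational(-1, 144) ≈ -0.0069444)
Add(Mul(g, Function('O')(1)), Function('Q')(-6)) = Add(Mul(Rational(-1, 144), 1), Add(3, -6)) = Add(Rational(-1, 144), -3) = Rational(-433, 144)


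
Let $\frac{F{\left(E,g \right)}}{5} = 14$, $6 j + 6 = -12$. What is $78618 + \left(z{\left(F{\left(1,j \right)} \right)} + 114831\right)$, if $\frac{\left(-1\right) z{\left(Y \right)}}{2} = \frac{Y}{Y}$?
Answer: $193447$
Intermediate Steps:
$j = -3$ ($j = -1 + \frac{1}{6} \left(-12\right) = -1 - 2 = -3$)
$F{\left(E,g \right)} = 70$ ($F{\left(E,g \right)} = 5 \cdot 14 = 70$)
$z{\left(Y \right)} = -2$ ($z{\left(Y \right)} = - 2 \frac{Y}{Y} = \left(-2\right) 1 = -2$)
$78618 + \left(z{\left(F{\left(1,j \right)} \right)} + 114831\right) = 78618 + \left(-2 + 114831\right) = 78618 + 114829 = 193447$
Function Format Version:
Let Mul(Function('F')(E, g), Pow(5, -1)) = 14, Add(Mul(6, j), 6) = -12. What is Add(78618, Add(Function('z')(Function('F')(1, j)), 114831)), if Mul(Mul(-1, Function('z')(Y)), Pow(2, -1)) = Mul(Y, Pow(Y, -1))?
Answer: 193447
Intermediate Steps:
j = -3 (j = Add(-1, Mul(Rational(1, 6), -12)) = Add(-1, -2) = -3)
Function('F')(E, g) = 70 (Function('F')(E, g) = Mul(5, 14) = 70)
Function('z')(Y) = -2 (Function('z')(Y) = Mul(-2, Mul(Y, Pow(Y, -1))) = Mul(-2, 1) = -2)
Add(78618, Add(Function('z')(Function('F')(1, j)), 114831)) = Add(78618, Add(-2, 114831)) = Add(78618, 114829) = 193447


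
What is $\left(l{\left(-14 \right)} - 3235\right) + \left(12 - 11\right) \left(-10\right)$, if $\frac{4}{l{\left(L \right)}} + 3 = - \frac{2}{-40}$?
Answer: $- \frac{191535}{59} \approx -3246.4$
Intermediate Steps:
$l{\left(L \right)} = - \frac{80}{59}$ ($l{\left(L \right)} = \frac{4}{-3 - \frac{2}{-40}} = \frac{4}{-3 - - \frac{1}{20}} = \frac{4}{-3 + \frac{1}{20}} = \frac{4}{- \frac{59}{20}} = 4 \left(- \frac{20}{59}\right) = - \frac{80}{59}$)
$\left(l{\left(-14 \right)} - 3235\right) + \left(12 - 11\right) \left(-10\right) = \left(- \frac{80}{59} - 3235\right) + \left(12 - 11\right) \left(-10\right) = - \frac{190945}{59} + 1 \left(-10\right) = - \frac{190945}{59} - 10 = - \frac{191535}{59}$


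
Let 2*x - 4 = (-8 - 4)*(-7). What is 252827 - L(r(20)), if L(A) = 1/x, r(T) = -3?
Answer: 11124387/44 ≈ 2.5283e+5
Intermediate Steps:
x = 44 (x = 2 + ((-8 - 4)*(-7))/2 = 2 + (-12*(-7))/2 = 2 + (1/2)*84 = 2 + 42 = 44)
L(A) = 1/44
252827 - L(r(20)) = 252827 - 1*1/44 = 252827 - 1/44 = 11124387/44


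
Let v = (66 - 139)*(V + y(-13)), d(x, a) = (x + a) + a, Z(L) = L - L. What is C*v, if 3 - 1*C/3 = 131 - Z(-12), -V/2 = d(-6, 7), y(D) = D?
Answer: -812928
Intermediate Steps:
Z(L) = 0
d(x, a) = x + 2*a (d(x, a) = (a + x) + a = x + 2*a)
V = -16 (V = -2*(-6 + 2*7) = -2*(-6 + 14) = -2*8 = -16)
v = 2117 (v = (66 - 139)*(-16 - 13) = -73*(-29) = 2117)
C = -384 (C = 9 - 3*(131 - 1*0) = 9 - 3*(131 + 0) = 9 - 3*131 = 9 - 393 = -384)
C*v = -384*2117 = -812928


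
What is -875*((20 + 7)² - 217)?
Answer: -448000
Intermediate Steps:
-875*((20 + 7)² - 217) = -875*(27² - 217) = -875*(729 - 217) = -875*512 = -448000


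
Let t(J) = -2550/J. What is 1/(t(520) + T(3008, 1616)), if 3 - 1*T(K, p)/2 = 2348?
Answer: -52/244135 ≈ -0.00021300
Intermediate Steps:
T(K, p) = -4690 (T(K, p) = 6 - 2*2348 = 6 - 4696 = -4690)
1/(t(520) + T(3008, 1616)) = 1/(-2550/520 - 4690) = 1/(-2550*1/520 - 4690) = 1/(-255/52 - 4690) = 1/(-244135/52) = -52/244135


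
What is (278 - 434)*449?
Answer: -70044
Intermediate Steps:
(278 - 434)*449 = -156*449 = -70044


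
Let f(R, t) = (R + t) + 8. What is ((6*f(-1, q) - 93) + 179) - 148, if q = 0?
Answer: -20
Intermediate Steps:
f(R, t) = 8 + R + t
((6*f(-1, q) - 93) + 179) - 148 = ((6*(8 - 1 + 0) - 93) + 179) - 148 = ((6*7 - 93) + 179) - 148 = ((42 - 93) + 179) - 148 = (-51 + 179) - 148 = 128 - 148 = -20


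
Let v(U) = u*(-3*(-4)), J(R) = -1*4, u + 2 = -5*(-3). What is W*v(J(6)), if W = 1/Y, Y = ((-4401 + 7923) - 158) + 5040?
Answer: 39/2101 ≈ 0.018563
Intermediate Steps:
u = 13 (u = -2 - 5*(-3) = -2 + 15 = 13)
J(R) = -4
v(U) = 156 (v(U) = 13*(-3*(-4)) = 13*12 = 156)
Y = 8404 (Y = (3522 - 158) + 5040 = 3364 + 5040 = 8404)
W = 1/8404 ≈ 0.00011899
W*v(J(6)) = (1/8404)*156 = 39/2101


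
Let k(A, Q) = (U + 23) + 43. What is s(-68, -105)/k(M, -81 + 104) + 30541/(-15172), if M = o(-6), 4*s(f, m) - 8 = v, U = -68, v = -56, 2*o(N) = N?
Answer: 60491/15172 ≈ 3.9870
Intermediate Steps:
o(N) = N/2
s(f, m) = -12 (s(f, m) = 2 + (¼)*(-56) = 2 - 14 = -12)
M = -3 (M = (½)*(-6) = -3)
k(A, Q) = -2 (k(A, Q) = (-68 + 23) + 43 = -45 + 43 = -2)
s(-68, -105)/k(M, -81 + 104) + 30541/(-15172) = -12/(-2) + 30541/(-15172) = -12*(-½) + 30541*(-1/15172) = 6 - 30541/15172 = 60491/15172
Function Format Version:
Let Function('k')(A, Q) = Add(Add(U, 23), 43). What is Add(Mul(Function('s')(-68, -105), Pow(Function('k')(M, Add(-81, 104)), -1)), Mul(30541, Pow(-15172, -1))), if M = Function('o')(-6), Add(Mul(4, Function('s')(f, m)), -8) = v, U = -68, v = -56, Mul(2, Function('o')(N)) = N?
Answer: Rational(60491, 15172) ≈ 3.9870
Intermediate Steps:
Function('o')(N) = Mul(Rational(1, 2), N)
Function('s')(f, m) = -12 (Function('s')(f, m) = Add(2, Mul(Rational(1, 4), -56)) = Add(2, -14) = -12)
M = -3 (M = Mul(Rational(1, 2), -6) = -3)
Function('k')(A, Q) = -2 (Function('k')(A, Q) = Add(Add(-68, 23), 43) = Add(-45, 43) = -2)
Add(Mul(Function('s')(-68, -105), Pow(Function('k')(M, Add(-81, 104)), -1)), Mul(30541, Pow(-15172, -1))) = Add(Mul(-12, Pow(-2, -1)), Mul(30541, Pow(-15172, -1))) = Add(Mul(-12, Rational(-1, 2)), Mul(30541, Rational(-1, 15172))) = Add(6, Rational(-30541, 15172)) = Rational(60491, 15172)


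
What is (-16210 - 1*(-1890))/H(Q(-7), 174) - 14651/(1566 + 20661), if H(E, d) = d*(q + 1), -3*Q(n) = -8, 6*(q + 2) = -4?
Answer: 31404185/644583 ≈ 48.720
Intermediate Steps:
q = -8/3 (q = -2 + (⅙)*(-4) = -2 - ⅔ = -8/3 ≈ -2.6667)
Q(n) = 8/3 (Q(n) = -⅓*(-8) = 8/3)
H(E, d) = -5*d/3 (H(E, d) = d*(-8/3 + 1) = d*(-5/3) = -5*d/3)
(-16210 - 1*(-1890))/H(Q(-7), 174) - 14651/(1566 + 20661) = (-16210 - 1*(-1890))/((-5/3*174)) - 14651/(1566 + 20661) = (-16210 + 1890)/(-290) - 14651/22227 = -14320*(-1/290) - 14651*1/22227 = 1432/29 - 14651/22227 = 31404185/644583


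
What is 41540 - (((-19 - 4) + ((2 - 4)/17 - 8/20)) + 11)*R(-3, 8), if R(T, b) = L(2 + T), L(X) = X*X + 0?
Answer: 3531964/85 ≈ 41553.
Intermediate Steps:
L(X) = X² (L(X) = X² + 0 = X²)
R(T, b) = (2 + T)²
41540 - (((-19 - 4) + ((2 - 4)/17 - 8/20)) + 11)*R(-3, 8) = 41540 - (((-19 - 4) + ((2 - 4)/17 - 8/20)) + 11)*(2 - 3)² = 41540 - ((-23 + (-2*1/17 - 8*1/20)) + 11)*(-1)² = 41540 - ((-23 + (-2/17 - ⅖)) + 11) = 41540 - ((-23 - 44/85) + 11) = 41540 - (-1999/85 + 11) = 41540 - (-1064)/85 = 41540 - 1*(-1064/85) = 41540 + 1064/85 = 3531964/85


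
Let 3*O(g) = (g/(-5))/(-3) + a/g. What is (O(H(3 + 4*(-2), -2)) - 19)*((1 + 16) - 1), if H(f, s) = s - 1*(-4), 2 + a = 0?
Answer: -13888/45 ≈ -308.62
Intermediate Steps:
a = -2 (a = -2 + 0 = -2)
H(f, s) = 4 + s (H(f, s) = s + 4 = 4 + s)
O(g) = -2/(3*g) + g/45 (O(g) = ((g/(-5))/(-3) - 2/g)/3 = ((g*(-⅕))*(-⅓) - 2/g)/3 = (-g/5*(-⅓) - 2/g)/3 = (g/15 - 2/g)/3 = (-2/g + g/15)/3 = -2/(3*g) + g/45)
(O(H(3 + 4*(-2), -2)) - 19)*((1 + 16) - 1) = ((-30 + (4 - 2)²)/(45*(4 - 2)) - 19)*((1 + 16) - 1) = ((1/45)*(-30 + 2²)/2 - 19)*(17 - 1) = ((1/45)*(½)*(-30 + 4) - 19)*16 = ((1/45)*(½)*(-26) - 19)*16 = (-13/45 - 19)*16 = -868/45*16 = -13888/45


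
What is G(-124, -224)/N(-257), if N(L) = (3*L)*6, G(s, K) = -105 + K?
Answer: 329/4626 ≈ 0.071120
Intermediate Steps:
N(L) = 18*L
G(-124, -224)/N(-257) = (-105 - 224)/((18*(-257))) = -329/(-4626) = -329*(-1/4626) = 329/4626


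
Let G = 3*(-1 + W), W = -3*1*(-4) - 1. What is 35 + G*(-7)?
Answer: -175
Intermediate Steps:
W = 11 (W = -3*(-4) - 1 = 12 - 1 = 11)
G = 30 (G = 3*(-1 + 11) = 3*10 = 30)
35 + G*(-7) = 35 + 30*(-7) = 35 - 210 = -175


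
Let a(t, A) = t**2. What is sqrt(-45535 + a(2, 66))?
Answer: 3*I*sqrt(5059) ≈ 213.38*I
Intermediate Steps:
sqrt(-45535 + a(2, 66)) = sqrt(-45535 + 2**2) = sqrt(-45535 + 4) = sqrt(-45531) = 3*I*sqrt(5059)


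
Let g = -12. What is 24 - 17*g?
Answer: 228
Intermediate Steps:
24 - 17*g = 24 - 17*(-12) = 24 + 204 = 228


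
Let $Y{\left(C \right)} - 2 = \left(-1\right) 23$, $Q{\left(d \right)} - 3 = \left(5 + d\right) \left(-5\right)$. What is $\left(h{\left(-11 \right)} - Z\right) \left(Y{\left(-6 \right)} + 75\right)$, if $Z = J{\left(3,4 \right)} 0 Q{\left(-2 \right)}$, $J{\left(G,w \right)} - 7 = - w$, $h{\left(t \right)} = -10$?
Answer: $-540$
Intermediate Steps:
$Q{\left(d \right)} = -22 - 5 d$ ($Q{\left(d \right)} = 3 + \left(5 + d\right) \left(-5\right) = 3 - \left(25 + 5 d\right) = -22 - 5 d$)
$J{\left(G,w \right)} = 7 - w$
$Y{\left(C \right)} = -21$ ($Y{\left(C \right)} = 2 - 23 = -21$)
$Z = 0$ ($Z = \left(7 - 4\right) 0 \left(-22 - -10\right) = \left(7 - 4\right) 0 \left(-22 + 10\right) = 3 \cdot 0 \left(-12\right) = 0 \left(-12\right) = 0$)
$\left(h{\left(-11 \right)} - Z\right) \left(Y{\left(-6 \right)} + 75\right) = \left(-10 - 0\right) \left(-21 + 75\right) = \left(-10 + 0\right) 54 = \left(-10\right) 54 = -540$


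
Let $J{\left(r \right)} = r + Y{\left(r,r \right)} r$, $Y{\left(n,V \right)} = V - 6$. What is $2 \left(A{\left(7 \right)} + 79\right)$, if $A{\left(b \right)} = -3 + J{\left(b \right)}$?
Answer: $180$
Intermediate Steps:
$Y{\left(n,V \right)} = -6 + V$ ($Y{\left(n,V \right)} = V - 6 = -6 + V$)
$J{\left(r \right)} = r + r \left(-6 + r\right)$ ($J{\left(r \right)} = r + \left(-6 + r\right) r = r + r \left(-6 + r\right)$)
$A{\left(b \right)} = -3 + b \left(-5 + b\right)$
$2 \left(A{\left(7 \right)} + 79\right) = 2 \left(\left(-3 + 7 \left(-5 + 7\right)\right) + 79\right) = 2 \left(\left(-3 + 7 \cdot 2\right) + 79\right) = 2 \left(\left(-3 + 14\right) + 79\right) = 2 \left(11 + 79\right) = 2 \cdot 90 = 180$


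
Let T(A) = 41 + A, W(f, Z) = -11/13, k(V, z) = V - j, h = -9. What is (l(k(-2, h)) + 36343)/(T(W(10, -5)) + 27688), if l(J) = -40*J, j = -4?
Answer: 471419/360466 ≈ 1.3078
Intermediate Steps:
k(V, z) = 4 + V (k(V, z) = V - 1*(-4) = V + 4 = 4 + V)
W(f, Z) = -11/13 (W(f, Z) = -11*1/13 = -11/13)
(l(k(-2, h)) + 36343)/(T(W(10, -5)) + 27688) = (-40*(4 - 2) + 36343)/((41 - 11/13) + 27688) = (-40*2 + 36343)/(522/13 + 27688) = (-80 + 36343)/(360466/13) = 36263*(13/360466) = 471419/360466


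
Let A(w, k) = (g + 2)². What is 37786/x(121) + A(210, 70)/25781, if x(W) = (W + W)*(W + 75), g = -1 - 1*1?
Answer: 2699/3388 ≈ 0.79663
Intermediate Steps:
g = -2 (g = -1 - 1 = -2)
x(W) = 2*W*(75 + W) (x(W) = (2*W)*(75 + W) = 2*W*(75 + W))
A(w, k) = 0 (A(w, k) = (-2 + 2)² = 0² = 0)
37786/x(121) + A(210, 70)/25781 = 37786/((2*121*(75 + 121))) + 0/25781 = 37786/((2*121*196)) + 0*(1/25781) = 37786/47432 + 0 = 37786*(1/47432) + 0 = 2699/3388 + 0 = 2699/3388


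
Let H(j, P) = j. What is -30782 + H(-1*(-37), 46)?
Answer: -30745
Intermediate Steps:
-30782 + H(-1*(-37), 46) = -30782 - 1*(-37) = -30782 + 37 = -30745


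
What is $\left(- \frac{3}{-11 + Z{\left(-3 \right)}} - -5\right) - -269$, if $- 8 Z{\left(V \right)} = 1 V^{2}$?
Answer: $\frac{26602}{97} \approx 274.25$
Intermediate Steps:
$Z{\left(V \right)} = - \frac{V^{2}}{8}$ ($Z{\left(V \right)} = - \frac{1 V^{2}}{8} = - \frac{V^{2}}{8}$)
$\left(- \frac{3}{-11 + Z{\left(-3 \right)}} - -5\right) - -269 = \left(- \frac{3}{-11 - \frac{\left(-3\right)^{2}}{8}} - -5\right) - -269 = \left(- \frac{3}{-11 - \frac{9}{8}} + 5\right) + 269 = \left(- \frac{3}{- \frac{97}{8}} + 5\right) + 269 = \left(\left(-3\right) \left(- \frac{8}{97}\right) + 5\right) + 269 = \left(\frac{24}{97} + 5\right) + 269 = \frac{509}{97} + 269 = \frac{26602}{97}$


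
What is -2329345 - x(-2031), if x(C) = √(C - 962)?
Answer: -2329345 - I*√2993 ≈ -2.3293e+6 - 54.708*I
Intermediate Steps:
x(C) = √(-962 + C)
-2329345 - x(-2031) = -2329345 - √(-962 - 2031) = -2329345 - √(-2993) = -2329345 - I*√2993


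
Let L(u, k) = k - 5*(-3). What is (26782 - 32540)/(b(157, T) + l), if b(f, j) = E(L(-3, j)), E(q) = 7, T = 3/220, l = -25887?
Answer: 2879/12940 ≈ 0.22249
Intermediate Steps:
T = 3/220 (T = 3*(1/220) = 3/220 ≈ 0.013636)
L(u, k) = 15 + k (L(u, k) = k + 15 = 15 + k)
b(f, j) = 7
(26782 - 32540)/(b(157, T) + l) = (26782 - 32540)/(7 - 25887) = -5758/(-25880) = -5758*(-1/25880) = 2879/12940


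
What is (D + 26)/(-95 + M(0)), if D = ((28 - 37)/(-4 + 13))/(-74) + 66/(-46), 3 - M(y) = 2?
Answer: -41833/159988 ≈ -0.26148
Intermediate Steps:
M(y) = 1 (M(y) = 3 - 1*2 = 3 - 2 = 1)
D = -2419/1702 (D = -9/9*(-1/74) + 66*(-1/46) = -9*⅑*(-1/74) - 33/23 = -1*(-1/74) - 33/23 = 1/74 - 33/23 = -2419/1702 ≈ -1.4213)
(D + 26)/(-95 + M(0)) = (-2419/1702 + 26)/(-95 + 1) = (41833/1702)/(-94) = (41833/1702)*(-1/94) = -41833/159988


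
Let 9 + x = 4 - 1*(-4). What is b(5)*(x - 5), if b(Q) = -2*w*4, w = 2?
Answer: 96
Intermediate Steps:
x = -1 (x = -9 + (4 - 1*(-4)) = -9 + (4 + 4) = -9 + 8 = -1)
b(Q) = -16 (b(Q) = -2*2*4 = -4*4 = -16)
b(5)*(x - 5) = -16*(-1 - 5) = -16*(-6) = 96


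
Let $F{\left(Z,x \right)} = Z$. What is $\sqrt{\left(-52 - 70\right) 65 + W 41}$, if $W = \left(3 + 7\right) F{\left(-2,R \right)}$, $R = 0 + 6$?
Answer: $25 i \sqrt{14} \approx 93.541 i$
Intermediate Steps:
$R = 6$
$W = -20$ ($W = \left(3 + 7\right) \left(-2\right) = 10 \left(-2\right) = -20$)
$\sqrt{\left(-52 - 70\right) 65 + W 41} = \sqrt{\left(-52 - 70\right) 65 - 820} = \sqrt{\left(-122\right) 65 - 820} = \sqrt{-7930 - 820} = \sqrt{-8750} = 25 i \sqrt{14}$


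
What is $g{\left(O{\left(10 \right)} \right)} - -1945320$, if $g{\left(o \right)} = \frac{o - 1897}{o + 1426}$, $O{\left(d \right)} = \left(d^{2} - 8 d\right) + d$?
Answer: $\frac{2832384053}{1456} \approx 1.9453 \cdot 10^{6}$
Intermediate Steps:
$O{\left(d \right)} = d^{2} - 7 d$
$g{\left(o \right)} = \frac{-1897 + o}{1426 + o}$
$g{\left(O{\left(10 \right)} \right)} - -1945320 = \frac{-1897 + 10 \left(-7 + 10\right)}{1426 + 10 \left(-7 + 10\right)} - -1945320 = \frac{-1897 + 10 \cdot 3}{1426 + 10 \cdot 3} + 1945320 = \frac{-1897 + 30}{1426 + 30} + 1945320 = \frac{1}{1456} \left(-1867\right) + 1945320 = - \frac{1867}{1456} + 1945320 = \frac{2832384053}{1456}$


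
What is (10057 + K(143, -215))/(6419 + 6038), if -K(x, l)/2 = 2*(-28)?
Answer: 10169/12457 ≈ 0.81633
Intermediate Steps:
K(x, l) = 112 (K(x, l) = -4*(-28) = -2*(-56) = 112)
(10057 + K(143, -215))/(6419 + 6038) = (10057 + 112)/(6419 + 6038) = 10169/12457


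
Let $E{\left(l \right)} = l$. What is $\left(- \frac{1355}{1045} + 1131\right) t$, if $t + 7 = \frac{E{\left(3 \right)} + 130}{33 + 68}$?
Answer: $- \frac{135525992}{21109} \approx -6420.3$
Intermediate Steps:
$t = - \frac{574}{101}$ ($t = -7 + \frac{3 + 130}{33 + 68} = -7 + \frac{133}{101} = - \frac{574}{101} \approx -5.6832$)
$\left(- \frac{1355}{1045} + 1131\right) t = \left(- \frac{1355}{1045} + 1131\right) \left(- \frac{574}{101}\right) = \left(\left(-1355\right) \frac{1}{1045} + 1131\right) \left(- \frac{574}{101}\right) = \left(- \frac{271}{209} + 1131\right) \left(- \frac{574}{101}\right) = \frac{236108}{209} \left(- \frac{574}{101}\right) = - \frac{135525992}{21109}$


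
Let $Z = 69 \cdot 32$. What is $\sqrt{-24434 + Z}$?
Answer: $i \sqrt{22226} \approx 149.08 i$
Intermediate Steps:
$Z = 2208$
$\sqrt{-24434 + Z} = \sqrt{-24434 + 2208} = \sqrt{-22226} = i \sqrt{22226}$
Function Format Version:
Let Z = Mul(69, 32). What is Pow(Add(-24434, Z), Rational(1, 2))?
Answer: Mul(I, Pow(22226, Rational(1, 2))) ≈ Mul(149.08, I)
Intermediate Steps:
Z = 2208
Pow(Add(-24434, Z), Rational(1, 2)) = Pow(Add(-24434, 2208), Rational(1, 2)) = Pow(-22226, Rational(1, 2)) = Mul(I, Pow(22226, Rational(1, 2)))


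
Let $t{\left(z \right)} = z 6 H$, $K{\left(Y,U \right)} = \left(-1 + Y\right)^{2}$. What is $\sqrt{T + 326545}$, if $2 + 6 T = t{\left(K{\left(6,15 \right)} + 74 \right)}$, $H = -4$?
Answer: $\frac{\sqrt{2935338}}{3} \approx 571.09$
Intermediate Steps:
$t{\left(z \right)} = - 24 z$ ($t{\left(z \right)} = z 6 \left(-4\right) = 6 z \left(-4\right) = - 24 z$)
$T = - \frac{1189}{3}$ ($T = - \frac{1}{3} + \frac{\left(-24\right) \left(\left(-1 + 6\right)^{2} + 74\right)}{6} = - \frac{1}{3} + \frac{\left(-24\right) \left(5^{2} + 74\right)}{6} = - \frac{1}{3} + \frac{\left(-24\right) \left(25 + 74\right)}{6} = - \frac{1}{3} + \frac{\left(-24\right) 99}{6} = - \frac{1}{3} + \frac{1}{6} \left(-2376\right) = - \frac{1}{3} - 396 = - \frac{1189}{3} \approx -396.33$)
$\sqrt{T + 326545} = \sqrt{- \frac{1189}{3} + 326545} = \sqrt{\frac{978446}{3}} = \frac{\sqrt{2935338}}{3}$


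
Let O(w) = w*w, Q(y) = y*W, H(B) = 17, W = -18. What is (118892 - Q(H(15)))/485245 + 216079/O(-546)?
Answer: 1312019489/1351956060 ≈ 0.97046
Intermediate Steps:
Q(y) = -18*y (Q(y) = y*(-18) = -18*y)
O(w) = w**2
(118892 - Q(H(15)))/485245 + 216079/O(-546) = (118892 - (-18)*17)/485245 + 216079/((-546)**2) = (118892 - 1*(-306))*(1/485245) + 216079/298116 = (118892 + 306)*(1/485245) + 216079*(1/298116) = 119198*(1/485245) + 216079/298116 = 1114/4535 + 216079/298116 = 1312019489/1351956060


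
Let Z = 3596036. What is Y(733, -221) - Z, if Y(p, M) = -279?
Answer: -3596315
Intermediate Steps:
Y(733, -221) - Z = -279 - 1*3596036 = -279 - 3596036 = -3596315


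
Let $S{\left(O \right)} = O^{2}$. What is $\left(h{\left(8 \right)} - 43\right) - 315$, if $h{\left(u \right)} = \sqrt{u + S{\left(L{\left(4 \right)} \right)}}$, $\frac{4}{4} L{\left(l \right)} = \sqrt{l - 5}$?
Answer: $-358 + \sqrt{7} \approx -355.35$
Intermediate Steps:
$L{\left(l \right)} = \sqrt{-5 + l}$ ($L{\left(l \right)} = \sqrt{l - 5} = \sqrt{-5 + l}$)
$h{\left(u \right)} = \sqrt{-1 + u}$ ($h{\left(u \right)} = \sqrt{u + \left(\sqrt{-5 + 4}\right)^{2}} = \sqrt{u + \left(\sqrt{-1}\right)^{2}} = \sqrt{u + i^{2}} = \sqrt{u - 1} = \sqrt{-1 + u}$)
$\left(h{\left(8 \right)} - 43\right) - 315 = \left(\sqrt{-1 + 8} - 43\right) - 315 = \left(\sqrt{7} - 43\right) - 315 = \left(-43 + \sqrt{7}\right) - 315 = -358 + \sqrt{7}$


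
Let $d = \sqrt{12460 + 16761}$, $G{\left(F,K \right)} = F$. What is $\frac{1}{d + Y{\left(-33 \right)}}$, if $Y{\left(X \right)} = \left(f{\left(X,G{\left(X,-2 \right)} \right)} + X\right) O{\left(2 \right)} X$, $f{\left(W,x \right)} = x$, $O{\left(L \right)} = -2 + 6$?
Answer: $\frac{8712}{75869723} - \frac{\sqrt{29221}}{75869723} \approx 0.00011258$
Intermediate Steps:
$O{\left(L \right)} = 4$
$Y{\left(X \right)} = 8 X^{2}$ ($Y{\left(X \right)} = \left(X + X\right) 4 X = 2 X 4 X = 8 X^{2}$)
$d = \sqrt{29221} \approx 170.94$
$\frac{1}{d + Y{\left(-33 \right)}} = \frac{1}{\sqrt{29221} + 8 \left(-33\right)^{2}} = \frac{1}{\sqrt{29221} + 8 \cdot 1089} = \frac{1}{\sqrt{29221} + 8712} = \frac{1}{8712 + \sqrt{29221}}$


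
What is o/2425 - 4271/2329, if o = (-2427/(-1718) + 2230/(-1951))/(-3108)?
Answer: -107895358371887473/58835936489101800 ≈ -1.8338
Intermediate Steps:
o = -903937/10417450344 (o = (-2427*(-1/1718) + 2230*(-1/1951))*(-1/3108) = (2427/1718 - 2230/1951)*(-1/3108) = (903937/3351818)*(-1/3108) = -903937/10417450344 ≈ -8.6771e-5)
o/2425 - 4271/2329 = -903937/10417450344/2425 - 4271/2329 = -903937/10417450344*1/2425 - 4271*1/2329 = -903937/25262317084200 - 4271/2329 = -107895358371887473/58835936489101800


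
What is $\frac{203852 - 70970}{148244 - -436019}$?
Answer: $\frac{132882}{584263} \approx 0.22744$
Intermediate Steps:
$\frac{203852 - 70970}{148244 - -436019} = \frac{132882}{148244 + 436019} = \frac{132882}{584263}$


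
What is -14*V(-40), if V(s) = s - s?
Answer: 0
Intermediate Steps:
V(s) = 0
-14*V(-40) = -14*0 = 0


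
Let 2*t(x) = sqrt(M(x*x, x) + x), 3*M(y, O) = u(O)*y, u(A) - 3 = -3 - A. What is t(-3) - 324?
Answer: -324 + sqrt(6)/2 ≈ -322.78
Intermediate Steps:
u(A) = -A (u(A) = 3 + (-3 - A) = -A)
M(y, O) = -O*y/3 (M(y, O) = ((-O)*y)/3 = (-O*y)/3 = -O*y/3)
t(x) = sqrt(x - x**3/3)/2 (t(x) = sqrt(-x*x*x/3 + x)/2 = sqrt(-x*x**2/3 + x)/2 = sqrt(-x**3/3 + x)/2 = sqrt(x - x**3/3)/2)
t(-3) - 324 = sqrt(3)*sqrt(-3*(3 - 1*(-3)**2))/6 - 324 = sqrt(3)*sqrt(-3*(3 - 1*9))/6 - 324 = sqrt(3)*sqrt(-3*(3 - 9))/6 - 324 = sqrt(3)*sqrt(-3*(-6))/6 - 324 = sqrt(3)*sqrt(18)/6 - 324 = sqrt(3)*(3*sqrt(2))/6 - 324 = sqrt(6)/2 - 324 = -324 + sqrt(6)/2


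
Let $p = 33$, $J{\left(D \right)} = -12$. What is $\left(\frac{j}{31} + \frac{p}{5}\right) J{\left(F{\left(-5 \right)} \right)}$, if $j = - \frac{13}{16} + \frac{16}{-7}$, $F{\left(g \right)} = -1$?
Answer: $- \frac{338523}{4340} \approx -78.001$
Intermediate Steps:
$j = - \frac{347}{112}$ ($j = \left(-13\right) \frac{1}{16} + 16 \left(- \frac{1}{7}\right) = - \frac{13}{16} - \frac{16}{7} = - \frac{347}{112} \approx -3.0982$)
$\left(\frac{j}{31} + \frac{p}{5}\right) J{\left(F{\left(-5 \right)} \right)} = \left(- \frac{347}{112 \cdot 31} + \frac{33}{5}\right) \left(-12\right) = \left(\left(- \frac{347}{112}\right) \frac{1}{31} + 33 \cdot \frac{1}{5}\right) \left(-12\right) = \left(- \frac{347}{3472} + \frac{33}{5}\right) \left(-12\right) = \frac{112841}{17360} \left(-12\right) = - \frac{338523}{4340}$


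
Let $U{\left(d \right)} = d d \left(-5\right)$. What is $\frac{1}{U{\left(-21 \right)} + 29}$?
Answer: $- \frac{1}{2176} \approx -0.00045956$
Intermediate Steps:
$U{\left(d \right)} = - 5 d^{2}$ ($U{\left(d \right)} = d^{2} \left(-5\right) = - 5 d^{2}$)
$\frac{1}{U{\left(-21 \right)} + 29} = \frac{1}{- 5 \left(-21\right)^{2} + 29} = \frac{1}{\left(-5\right) 441 + 29} = \frac{1}{-2205 + 29} = \frac{1}{-2176} = - \frac{1}{2176}$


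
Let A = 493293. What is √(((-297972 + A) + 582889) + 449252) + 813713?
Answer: 813713 + √1227462 ≈ 8.1482e+5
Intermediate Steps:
√(((-297972 + A) + 582889) + 449252) + 813713 = √(((-297972 + 493293) + 582889) + 449252) + 813713 = √((195321 + 582889) + 449252) + 813713 = √(778210 + 449252) + 813713 = √1227462 + 813713 = 813713 + √1227462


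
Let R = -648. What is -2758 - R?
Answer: -2110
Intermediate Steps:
-2758 - R = -2758 - 1*(-648) = -2758 + 648 = -2110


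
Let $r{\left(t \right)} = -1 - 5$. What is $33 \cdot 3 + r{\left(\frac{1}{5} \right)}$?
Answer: $93$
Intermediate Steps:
$r{\left(t \right)} = -6$ ($r{\left(t \right)} = -1 - 5 = -6$)
$33 \cdot 3 + r{\left(\frac{1}{5} \right)} = 33 \cdot 3 - 6 = 99 - 6 = 93$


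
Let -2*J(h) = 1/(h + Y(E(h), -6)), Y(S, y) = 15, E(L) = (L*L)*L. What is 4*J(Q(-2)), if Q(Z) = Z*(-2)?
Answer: -2/19 ≈ -0.10526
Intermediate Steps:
E(L) = L³ (E(L) = L²*L = L³)
Q(Z) = -2*Z
J(h) = -1/(2*(15 + h)) (J(h) = -1/(2*(h + 15)) = -1/(2*(15 + h)))
4*J(Q(-2)) = 4*(-1/(30 + 2*(-2*(-2)))) = 4*(-1/(30 + 2*4)) = 4*(-1/(30 + 8)) = 4*(-1/38) = -2/19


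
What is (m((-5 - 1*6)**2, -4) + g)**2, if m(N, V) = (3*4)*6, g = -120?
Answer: 2304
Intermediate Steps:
m(N, V) = 72 (m(N, V) = 12*6 = 72)
(m((-5 - 1*6)**2, -4) + g)**2 = (72 - 120)**2 = (-48)**2 = 2304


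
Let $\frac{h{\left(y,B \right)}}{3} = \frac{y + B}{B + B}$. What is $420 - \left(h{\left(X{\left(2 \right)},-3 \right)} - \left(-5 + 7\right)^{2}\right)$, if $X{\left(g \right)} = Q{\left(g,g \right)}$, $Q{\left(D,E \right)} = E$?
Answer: $\frac{847}{2} \approx 423.5$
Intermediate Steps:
$X{\left(g \right)} = g$
$h{\left(y,B \right)} = \frac{3 \left(B + y\right)}{2 B}$ ($h{\left(y,B \right)} = 3 \frac{y + B}{B + B} = 3 \frac{B + y}{2 B} = \frac{3 \left(B + y\right)}{2 B}$)
$420 - \left(h{\left(X{\left(2 \right)},-3 \right)} - \left(-5 + 7\right)^{2}\right) = 420 - \left(\frac{3 \left(-3 + 2\right)}{2 \left(-3\right)} - \left(-5 + 7\right)^{2}\right) = 420 - \left(\frac{3}{2} \left(- \frac{1}{3}\right) \left(-1\right) - 2^{2}\right) = 420 - \left(\frac{1}{2} - 4\right) = 420 - - \frac{7}{2} = 420 + \frac{7}{2} = \frac{847}{2}$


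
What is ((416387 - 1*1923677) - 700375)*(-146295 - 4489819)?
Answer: 10234986613810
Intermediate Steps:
((416387 - 1*1923677) - 700375)*(-146295 - 4489819) = ((416387 - 1923677) - 700375)*(-4636114) = (-1507290 - 700375)*(-4636114) = -2207665*(-4636114) = 10234986613810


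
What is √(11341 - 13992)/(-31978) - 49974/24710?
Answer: -24987/12355 - I*√2651/31978 ≈ -2.0224 - 0.0016101*I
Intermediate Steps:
√(11341 - 13992)/(-31978) - 49974/24710 = √(-2651)*(-1/31978) - 49974*1/24710 = (I*√2651)*(-1/31978) - 24987/12355 = -I*√2651/31978 - 24987/12355 = -24987/12355 - I*√2651/31978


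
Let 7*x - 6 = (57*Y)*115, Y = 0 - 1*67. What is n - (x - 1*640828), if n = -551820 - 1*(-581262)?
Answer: 5131069/7 ≈ 7.3301e+5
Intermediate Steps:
Y = -67 (Y = 0 - 67 = -67)
n = 29442 (n = -551820 + 581262 = 29442)
x = -439179/7 (x = 6/7 + ((57*(-67))*115)/7 = 6/7 + (-3819*115)/7 = 6/7 + (1/7)*(-439185) = 6/7 - 439185/7 = -439179/7 ≈ -62740.)
n - (x - 1*640828) = 29442 - (-439179/7 - 1*640828) = 29442 - (-439179/7 - 640828) = 29442 - 1*(-4924975/7) = 29442 + 4924975/7 = 5131069/7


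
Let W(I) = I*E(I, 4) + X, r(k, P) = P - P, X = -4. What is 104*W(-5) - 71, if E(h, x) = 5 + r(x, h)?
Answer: -3087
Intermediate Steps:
r(k, P) = 0
E(h, x) = 5 (E(h, x) = 5 + 0 = 5)
W(I) = -4 + 5*I (W(I) = I*5 - 4 = 5*I - 4 = -4 + 5*I)
104*W(-5) - 71 = 104*(-4 + 5*(-5)) - 71 = 104*(-4 - 25) - 71 = 104*(-29) - 71 = -3016 - 71 = -3087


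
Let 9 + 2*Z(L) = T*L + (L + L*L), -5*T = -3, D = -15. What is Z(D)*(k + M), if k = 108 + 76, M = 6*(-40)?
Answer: -5376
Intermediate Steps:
M = -240
k = 184
T = 3/5 (T = -1/5*(-3) = 3/5 ≈ 0.60000)
Z(L) = -9/2 + L**2/2 + 4*L/5 (Z(L) = -9/2 + (3*L/5 + (L + L*L))/2 = -9/2 + (3*L/5 + (L + L**2))/2 = -9/2 + (L**2 + 8*L/5)/2 = -9/2 + (L**2/2 + 4*L/5) = -9/2 + L**2/2 + 4*L/5)
Z(D)*(k + M) = (-9/2 + (1/2)*(-15)**2 + (4/5)*(-15))*(184 - 240) = (-9/2 + (1/2)*225 - 12)*(-56) = (-9/2 + 225/2 - 12)*(-56) = 96*(-56) = -5376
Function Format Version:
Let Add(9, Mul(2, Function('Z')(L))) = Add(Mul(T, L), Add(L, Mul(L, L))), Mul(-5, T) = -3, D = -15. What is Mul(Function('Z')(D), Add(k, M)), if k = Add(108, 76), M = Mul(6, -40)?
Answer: -5376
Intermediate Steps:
M = -240
k = 184
T = Rational(3, 5) (T = Mul(Rational(-1, 5), -3) = Rational(3, 5) ≈ 0.60000)
Function('Z')(L) = Add(Rational(-9, 2), Mul(Rational(1, 2), Pow(L, 2)), Mul(Rational(4, 5), L)) (Function('Z')(L) = Add(Rational(-9, 2), Mul(Rational(1, 2), Add(Mul(Rational(3, 5), L), Add(L, Mul(L, L))))) = Add(Rational(-9, 2), Mul(Rational(1, 2), Add(Mul(Rational(3, 5), L), Add(L, Pow(L, 2))))) = Add(Rational(-9, 2), Mul(Rational(1, 2), Add(Pow(L, 2), Mul(Rational(8, 5), L)))) = Add(Rational(-9, 2), Add(Mul(Rational(1, 2), Pow(L, 2)), Mul(Rational(4, 5), L))) = Add(Rational(-9, 2), Mul(Rational(1, 2), Pow(L, 2)), Mul(Rational(4, 5), L)))
Mul(Function('Z')(D), Add(k, M)) = Mul(Add(Rational(-9, 2), Mul(Rational(1, 2), Pow(-15, 2)), Mul(Rational(4, 5), -15)), Add(184, -240)) = Mul(Add(Rational(-9, 2), Mul(Rational(1, 2), 225), -12), -56) = Mul(Add(Rational(-9, 2), Rational(225, 2), -12), -56) = Mul(96, -56) = -5376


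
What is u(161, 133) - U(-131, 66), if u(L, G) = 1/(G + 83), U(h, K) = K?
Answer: -14255/216 ≈ -65.995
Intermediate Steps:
u(L, G) = 1/(83 + G)
u(161, 133) - U(-131, 66) = 1/(83 + 133) - 1*66 = 1/216 - 66 = -14255/216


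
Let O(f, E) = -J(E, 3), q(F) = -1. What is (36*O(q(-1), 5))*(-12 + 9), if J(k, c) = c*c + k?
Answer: 1512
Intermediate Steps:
J(k, c) = k + c² (J(k, c) = c² + k = k + c²)
O(f, E) = -9 - E (O(f, E) = -(E + 3²) = -(E + 9) = -(9 + E) = -9 - E)
(36*O(q(-1), 5))*(-12 + 9) = (36*(-9 - 1*5))*(-12 + 9) = (36*(-9 - 5))*(-3) = (36*(-14))*(-3) = -504*(-3) = 1512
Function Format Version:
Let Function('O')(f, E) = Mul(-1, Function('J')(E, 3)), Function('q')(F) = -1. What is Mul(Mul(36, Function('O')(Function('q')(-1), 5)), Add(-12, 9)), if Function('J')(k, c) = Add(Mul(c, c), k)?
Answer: 1512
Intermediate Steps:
Function('J')(k, c) = Add(k, Pow(c, 2)) (Function('J')(k, c) = Add(Pow(c, 2), k) = Add(k, Pow(c, 2)))
Function('O')(f, E) = Add(-9, Mul(-1, E)) (Function('O')(f, E) = Mul(-1, Add(E, Pow(3, 2))) = Mul(-1, Add(E, 9)) = Mul(-1, Add(9, E)) = Add(-9, Mul(-1, E)))
Mul(Mul(36, Function('O')(Function('q')(-1), 5)), Add(-12, 9)) = Mul(Mul(36, Add(-9, Mul(-1, 5))), Add(-12, 9)) = Mul(Mul(36, Add(-9, -5)), -3) = Mul(Mul(36, -14), -3) = Mul(-504, -3) = 1512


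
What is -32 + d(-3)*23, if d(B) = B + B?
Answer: -170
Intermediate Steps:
d(B) = 2*B
-32 + d(-3)*23 = -32 + (2*(-3))*23 = -32 - 6*23 = -32 - 138 = -170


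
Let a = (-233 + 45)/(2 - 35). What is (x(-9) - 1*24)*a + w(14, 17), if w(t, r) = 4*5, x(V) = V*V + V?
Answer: 3228/11 ≈ 293.45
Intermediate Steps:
x(V) = V + V² (x(V) = V² + V = V + V²)
w(t, r) = 20
a = 188/33 (a = -188/(-33) = -188*(-1/33) = 188/33 ≈ 5.6970)
(x(-9) - 1*24)*a + w(14, 17) = (-9*(1 - 9) - 1*24)*(188/33) + 20 = (-9*(-8) - 24)*(188/33) + 20 = (72 - 24)*(188/33) + 20 = 48*(188/33) + 20 = 3008/11 + 20 = 3228/11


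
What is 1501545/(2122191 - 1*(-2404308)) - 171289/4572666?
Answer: 2030241427253/6899389358778 ≈ 0.29426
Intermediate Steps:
1501545/(2122191 - 1*(-2404308)) - 171289/4572666 = 1501545/(2122191 + 2404308) - 171289*1/4572666 = 1501545/4526499 - 171289/4572666 = 1501545*(1/4526499) - 171289/4572666 = 500515/1508833 - 171289/4572666 = 2030241427253/6899389358778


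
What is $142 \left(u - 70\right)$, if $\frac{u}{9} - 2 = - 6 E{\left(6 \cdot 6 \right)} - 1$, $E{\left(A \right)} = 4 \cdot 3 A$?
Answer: $-3321238$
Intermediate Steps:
$E{\left(A \right)} = 12 A$
$u = -23319$ ($u = 18 + 9 \left(- 6 \cdot 12 \cdot 6 \cdot 6 - 1\right) = 18 + 9 \left(- 6 \cdot 12 \cdot 36 - 1\right) = 18 + 9 \left(\left(-6\right) 432 - 1\right) = 18 + 9 \left(-2592 - 1\right) = 18 + 9 \left(-2593\right) = 18 - 23337 = -23319$)
$142 \left(u - 70\right) = 142 \left(-23319 - 70\right) = 142 \left(-23389\right) = -3321238$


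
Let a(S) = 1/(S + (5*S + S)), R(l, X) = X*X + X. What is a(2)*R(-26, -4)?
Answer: 6/7 ≈ 0.85714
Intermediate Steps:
R(l, X) = X + X² (R(l, X) = X² + X = X + X²)
a(S) = 1/(7*S) (a(S) = 1/(S + 6*S) = 1/(7*S))
a(2)*R(-26, -4) = ((⅐)/2)*(-4*(1 - 4)) = ((⅐)*(½))*(-4*(-3)) = (1/14)*12 = 6/7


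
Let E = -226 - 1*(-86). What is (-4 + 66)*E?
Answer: -8680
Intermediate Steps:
E = -140 (E = -226 + 86 = -140)
(-4 + 66)*E = (-4 + 66)*(-140) = 62*(-140) = -8680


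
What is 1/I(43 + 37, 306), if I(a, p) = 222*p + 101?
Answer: 1/68033 ≈ 1.4699e-5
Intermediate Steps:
I(a, p) = 101 + 222*p
1/I(43 + 37, 306) = 1/(101 + 222*306) = 1/(101 + 67932) = 1/68033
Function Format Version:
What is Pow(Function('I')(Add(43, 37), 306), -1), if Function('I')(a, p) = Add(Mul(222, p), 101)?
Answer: Rational(1, 68033) ≈ 1.4699e-5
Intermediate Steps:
Function('I')(a, p) = Add(101, Mul(222, p))
Pow(Function('I')(Add(43, 37), 306), -1) = Pow(Add(101, Mul(222, 306)), -1) = Pow(Add(101, 67932), -1) = Pow(68033, -1) = Rational(1, 68033)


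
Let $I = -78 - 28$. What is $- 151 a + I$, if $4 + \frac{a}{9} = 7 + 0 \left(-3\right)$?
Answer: $-4183$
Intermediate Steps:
$I = -106$
$a = 27$ ($a = -36 + 9 \left(7 + 0 \left(-3\right)\right) = -36 + 9 \left(7 + 0\right) = -36 + 9 \cdot 7 = -36 + 63 = 27$)
$- 151 a + I = \left(-151\right) 27 - 106 = -4077 - 106 = -4183$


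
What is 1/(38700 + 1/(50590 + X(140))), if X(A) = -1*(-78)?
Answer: 50668/1960851601 ≈ 2.5840e-5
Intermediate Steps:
X(A) = 78
1/(38700 + 1/(50590 + X(140))) = 1/(38700 + 1/(50590 + 78)) = 1/(38700 + 1/50668) = 1/(1960851601/50668) = 50668/1960851601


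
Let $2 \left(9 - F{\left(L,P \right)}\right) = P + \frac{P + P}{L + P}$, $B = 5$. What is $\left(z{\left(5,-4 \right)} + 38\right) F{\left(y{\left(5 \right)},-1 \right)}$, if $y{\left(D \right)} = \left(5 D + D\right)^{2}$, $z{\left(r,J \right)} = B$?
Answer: $\frac{734569}{1798} \approx 408.55$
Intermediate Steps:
$z{\left(r,J \right)} = 5$
$y{\left(D \right)} = 36 D^{2}$ ($y{\left(D \right)} = \left(6 D\right)^{2} = 36 D^{2}$)
$F{\left(L,P \right)} = 9 - \frac{P}{2} - \frac{P}{L + P}$ ($F{\left(L,P \right)} = 9 - \frac{P + \frac{P + P}{L + P}}{2} = 9 - \frac{P + \frac{2 P}{L + P}}{2} = 9 - \left(\frac{P}{2} + \frac{P}{L + P}\right) = 9 - \frac{P}{2} - \frac{P}{L + P}$)
$\left(z{\left(5,-4 \right)} + 38\right) F{\left(y{\left(5 \right)},-1 \right)} = \left(5 + 38\right) \frac{- \left(-1\right)^{2} + 16 \left(-1\right) + 18 \cdot 36 \cdot 5^{2} - 36 \cdot 5^{2} \left(-1\right)}{2 \left(36 \cdot 5^{2} - 1\right)} = 43 \frac{\left(-1\right) 1 - 16 + 18 \cdot 36 \cdot 25 - 36 \cdot 25 \left(-1\right)}{2 \left(36 \cdot 25 - 1\right)} = 43 \frac{-1 - 16 + 18 \cdot 900 - 900 \left(-1\right)}{2 \left(900 - 1\right)} = 43 \frac{-1 - 16 + 16200 + 900}{2 \cdot 899} = 43 \cdot \frac{1}{2} \cdot \frac{1}{899} \cdot 17083 = 43 \cdot \frac{17083}{1798} = \frac{734569}{1798}$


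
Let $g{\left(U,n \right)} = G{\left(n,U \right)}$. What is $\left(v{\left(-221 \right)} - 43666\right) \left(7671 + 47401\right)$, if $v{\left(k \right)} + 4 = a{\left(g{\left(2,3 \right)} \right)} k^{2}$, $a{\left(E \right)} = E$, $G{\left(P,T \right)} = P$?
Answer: $5664320416$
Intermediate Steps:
$g{\left(U,n \right)} = n$
$v{\left(k \right)} = -4 + 3 k^{2}$
$\left(v{\left(-221 \right)} - 43666\right) \left(7671 + 47401\right) = \left(\left(-4 + 3 \left(-221\right)^{2}\right) - 43666\right) \left(7671 + 47401\right) = \left(\left(-4 + 3 \cdot 48841\right) - 43666\right) 55072 = \left(\left(-4 + 146523\right) - 43666\right) 55072 = \left(146519 - 43666\right) 55072 = 102853 \cdot 55072 = 5664320416$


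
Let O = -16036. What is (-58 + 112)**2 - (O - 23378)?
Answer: 42330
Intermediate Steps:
(-58 + 112)**2 - (O - 23378) = (-58 + 112)**2 - (-16036 - 23378) = 54**2 - 1*(-39414) = 2916 + 39414 = 42330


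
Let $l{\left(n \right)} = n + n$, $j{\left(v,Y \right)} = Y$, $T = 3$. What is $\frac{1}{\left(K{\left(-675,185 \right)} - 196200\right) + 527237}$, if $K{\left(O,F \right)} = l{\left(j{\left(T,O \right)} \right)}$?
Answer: $\frac{1}{329687} \approx 3.0332 \cdot 10^{-6}$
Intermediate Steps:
$l{\left(n \right)} = 2 n$
$K{\left(O,F \right)} = 2 O$
$\frac{1}{\left(K{\left(-675,185 \right)} - 196200\right) + 527237} = \frac{1}{\left(2 \left(-675\right) - 196200\right) + 527237} = \frac{1}{\left(-1350 - 196200\right) + 527237} = \frac{1}{-197550 + 527237} = \frac{1}{329687}$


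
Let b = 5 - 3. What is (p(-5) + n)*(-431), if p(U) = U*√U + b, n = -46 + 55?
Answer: -4741 + 2155*I*√5 ≈ -4741.0 + 4818.7*I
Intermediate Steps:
n = 9
b = 2
p(U) = 2 + U^(3/2) (p(U) = U*√U + 2 = U^(3/2) + 2 = 2 + U^(3/2))
(p(-5) + n)*(-431) = ((2 + (-5)^(3/2)) + 9)*(-431) = ((2 - 5*I*√5) + 9)*(-431) = (11 - 5*I*√5)*(-431) = -4741 + 2155*I*√5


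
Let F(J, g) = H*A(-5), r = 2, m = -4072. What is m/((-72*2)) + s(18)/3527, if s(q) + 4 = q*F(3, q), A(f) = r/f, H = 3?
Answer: 8973911/317430 ≈ 28.271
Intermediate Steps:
A(f) = 2/f
F(J, g) = -6/5 (F(J, g) = 3*(2/(-5)) = 3*(2*(-1/5)) = 3*(-2/5) = -6/5)
s(q) = -4 - 6*q/5 (s(q) = -4 + q*(-6/5) = -4 - 6*q/5)
m/((-72*2)) + s(18)/3527 = -4072/((-72*2)) + (-4 - 6/5*18)/3527 = -4072/(-144) + (-4 - 108/5)*(1/3527) = -4072*(-1/144) - 128/5*1/3527 = 509/18 - 128/17635 = 8973911/317430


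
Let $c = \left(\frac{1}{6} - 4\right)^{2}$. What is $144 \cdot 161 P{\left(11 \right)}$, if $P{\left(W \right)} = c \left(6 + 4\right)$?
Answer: $3406760$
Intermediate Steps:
$c = \frac{529}{36}$ ($c = \left(\frac{1}{6} - 4\right)^{2} = \left(- \frac{23}{6}\right)^{2} = \frac{529}{36} \approx 14.694$)
$P{\left(W \right)} = \frac{2645}{18}$ ($P{\left(W \right)} = \frac{529 \left(6 + 4\right)}{36} = \frac{529}{36} \cdot 10 = \frac{2645}{18}$)
$144 \cdot 161 P{\left(11 \right)} = 144 \cdot 161 \cdot \frac{2645}{18} = 23184 \cdot \frac{2645}{18} = 3406760$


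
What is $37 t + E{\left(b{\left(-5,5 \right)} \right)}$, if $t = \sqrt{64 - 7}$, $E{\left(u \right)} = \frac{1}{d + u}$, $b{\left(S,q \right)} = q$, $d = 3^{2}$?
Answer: $\frac{1}{14} + 37 \sqrt{57} \approx 279.42$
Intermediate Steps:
$d = 9$
$E{\left(u \right)} = \frac{1}{9 + u}$
$t = \sqrt{57} \approx 7.5498$
$37 t + E{\left(b{\left(-5,5 \right)} \right)} = 37 \sqrt{57} + \frac{1}{9 + 5} = 37 \sqrt{57} + \frac{1}{14} = \frac{1}{14} + 37 \sqrt{57}$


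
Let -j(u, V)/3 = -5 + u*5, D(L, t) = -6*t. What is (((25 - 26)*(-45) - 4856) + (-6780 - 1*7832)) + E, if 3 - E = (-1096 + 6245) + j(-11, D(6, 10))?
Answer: -24749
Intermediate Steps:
j(u, V) = 15 - 15*u (j(u, V) = -3*(-5 + u*5) = -3*(-5 + 5*u) = 15 - 15*u)
E = -5326 (E = 3 - ((-1096 + 6245) + (15 - 15*(-11))) = 3 - (5149 + (15 + 165)) = 3 - (5149 + 180) = 3 - 1*5329 = 3 - 5329 = -5326)
(((25 - 26)*(-45) - 4856) + (-6780 - 1*7832)) + E = (((25 - 26)*(-45) - 4856) + (-6780 - 1*7832)) - 5326 = ((-1*(-45) - 4856) + (-6780 - 7832)) - 5326 = ((45 - 4856) - 14612) - 5326 = (-4811 - 14612) - 5326 = -19423 - 5326 = -24749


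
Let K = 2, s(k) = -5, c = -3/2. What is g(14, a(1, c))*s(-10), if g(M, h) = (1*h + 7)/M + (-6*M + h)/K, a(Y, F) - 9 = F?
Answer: 2605/14 ≈ 186.07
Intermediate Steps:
c = -3/2 (c = -3*½ = -3/2 ≈ -1.5000)
a(Y, F) = 9 + F
g(M, h) = h/2 - 3*M + (7 + h)/M (g(M, h) = (1*h + 7)/M + (-6*M + h)/2 = (h + 7)/M + (h - 6*M)*(½) = (7 + h)/M + (h/2 - 3*M) = h/2 - 3*M + (7 + h)/M)
g(14, a(1, c))*s(-10) = ((7 + (9 - 3/2) - ½*14*(-(9 - 3/2) + 6*14))/14)*(-5) = ((7 + 15/2 - ½*14*(-1*15/2 + 84))/14)*(-5) = ((7 + 15/2 - ½*14*(-15/2 + 84))/14)*(-5) = ((7 + 15/2 - ½*14*153/2)/14)*(-5) = ((7 + 15/2 - 1071/2)/14)*(-5) = ((1/14)*(-521))*(-5) = -521/14*(-5) = 2605/14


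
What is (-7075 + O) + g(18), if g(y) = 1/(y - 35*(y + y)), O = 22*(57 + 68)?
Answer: -5371651/1242 ≈ -4325.0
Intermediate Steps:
O = 2750 (O = 22*125 = 2750)
g(y) = -1/(69*y) (g(y) = 1/(y - 70*y) = 1/(-69*y) = -1/(69*y))
(-7075 + O) + g(18) = (-7075 + 2750) - 1/69/18 = -4325 - 1/69*1/18 = -4325 - 1/1242 = -5371651/1242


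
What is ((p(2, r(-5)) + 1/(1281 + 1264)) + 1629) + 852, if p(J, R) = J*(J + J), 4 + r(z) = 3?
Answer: 6334506/2545 ≈ 2489.0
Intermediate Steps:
r(z) = -1 (r(z) = -4 + 3 = -1)
p(J, R) = 2*J² (p(J, R) = J*(2*J) = 2*J²)
((p(2, r(-5)) + 1/(1281 + 1264)) + 1629) + 852 = ((2*2² + 1/(1281 + 1264)) + 1629) + 852 = ((2*4 + 1/2545) + 1629) + 852 = ((8 + 1/2545) + 1629) + 852 = (20361/2545 + 1629) + 852 = 4166166/2545 + 852 = 6334506/2545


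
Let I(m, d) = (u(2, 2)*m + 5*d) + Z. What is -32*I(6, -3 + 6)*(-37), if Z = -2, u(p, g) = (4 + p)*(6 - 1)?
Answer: 228512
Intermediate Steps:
u(p, g) = 20 + 5*p (u(p, g) = (4 + p)*5 = 20 + 5*p)
I(m, d) = -2 + 5*d + 30*m (I(m, d) = ((20 + 5*2)*m + 5*d) - 2 = ((20 + 10)*m + 5*d) - 2 = (30*m + 5*d) - 2 = (5*d + 30*m) - 2 = -2 + 5*d + 30*m)
-32*I(6, -3 + 6)*(-37) = -32*(-2 + 5*(-3 + 6) + 30*6)*(-37) = -32*(-2 + 5*3 + 180)*(-37) = -32*(-2 + 15 + 180)*(-37) = -32*193*(-37) = -6176*(-37) = 228512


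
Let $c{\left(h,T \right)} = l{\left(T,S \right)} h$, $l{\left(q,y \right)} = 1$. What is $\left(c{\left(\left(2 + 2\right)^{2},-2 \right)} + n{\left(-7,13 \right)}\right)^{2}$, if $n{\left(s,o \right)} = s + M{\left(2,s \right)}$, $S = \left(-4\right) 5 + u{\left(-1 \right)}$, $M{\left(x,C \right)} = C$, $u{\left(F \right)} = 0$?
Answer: $4$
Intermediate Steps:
$S = -20$ ($S = \left(-4\right) 5 + 0 = -20 + 0 = -20$)
$n{\left(s,o \right)} = 2 s$ ($n{\left(s,o \right)} = s + s = 2 s$)
$c{\left(h,T \right)} = h$ ($c{\left(h,T \right)} = 1 h = h$)
$\left(c{\left(\left(2 + 2\right)^{2},-2 \right)} + n{\left(-7,13 \right)}\right)^{2} = \left(\left(2 + 2\right)^{2} + 2 \left(-7\right)\right)^{2} = \left(4^{2} - 14\right)^{2} = \left(16 - 14\right)^{2} = 2^{2} = 4$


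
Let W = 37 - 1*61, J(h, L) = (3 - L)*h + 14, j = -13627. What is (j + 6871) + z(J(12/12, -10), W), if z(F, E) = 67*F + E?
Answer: -4971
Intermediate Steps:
J(h, L) = 14 + h*(3 - L) (J(h, L) = h*(3 - L) + 14 = 14 + h*(3 - L))
W = -24 (W = 37 - 61 = -24)
z(F, E) = E + 67*F
(j + 6871) + z(J(12/12, -10), W) = (-13627 + 6871) + (-24 + 67*(14 + 3*(12/12) - 1*(-10)*12/12)) = -6756 + (-24 + 67*(14 + 3*(12*(1/12)) - 1*(-10)*12*(1/12))) = -6756 + (-24 + 67*(14 + 3*1 - 1*(-10)*1)) = -6756 + (-24 + 67*(14 + 3 + 10)) = -6756 + (-24 + 67*27) = -6756 + (-24 + 1809) = -6756 + 1785 = -4971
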